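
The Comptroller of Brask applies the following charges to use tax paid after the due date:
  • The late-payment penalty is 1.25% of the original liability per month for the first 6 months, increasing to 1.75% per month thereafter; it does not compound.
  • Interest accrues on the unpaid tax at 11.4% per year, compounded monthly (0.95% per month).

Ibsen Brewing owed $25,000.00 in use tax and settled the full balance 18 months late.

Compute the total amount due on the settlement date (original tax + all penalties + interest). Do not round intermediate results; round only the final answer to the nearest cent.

$36,763.34

Penalty, months 1–6: 6 × 1.25% × $25,000.00 = $1,875.00
Penalty, months 7–18: 12 × 1.75% × $25,000.00 = $5,250.00
Interest: $25,000.00 × ((1 + 0.0095)^18 − 1) = $25,000.00 × 0.1855335… = $4,638.3367…
Total = $25,000.00 + $7,125.0000 + $4,638.3367… = $36,763.34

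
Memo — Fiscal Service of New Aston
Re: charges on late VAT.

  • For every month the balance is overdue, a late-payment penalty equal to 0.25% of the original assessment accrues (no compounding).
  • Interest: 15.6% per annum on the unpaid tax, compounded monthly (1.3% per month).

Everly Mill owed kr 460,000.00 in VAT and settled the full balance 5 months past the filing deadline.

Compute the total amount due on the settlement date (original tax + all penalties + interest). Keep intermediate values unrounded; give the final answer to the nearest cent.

kr 496,437.57

Late-payment penalty = 0.25% × kr 460,000.00 × 5 mo = kr 5,750.00
Interest: kr 460,000.00 × ((1 + 0.013)^5 − 1) = kr 460,000.00 × 0.0667121… = kr 30,687.5721…
Total = kr 460,000.00 + kr 5,750.0000 + kr 30,687.5721… = kr 496,437.57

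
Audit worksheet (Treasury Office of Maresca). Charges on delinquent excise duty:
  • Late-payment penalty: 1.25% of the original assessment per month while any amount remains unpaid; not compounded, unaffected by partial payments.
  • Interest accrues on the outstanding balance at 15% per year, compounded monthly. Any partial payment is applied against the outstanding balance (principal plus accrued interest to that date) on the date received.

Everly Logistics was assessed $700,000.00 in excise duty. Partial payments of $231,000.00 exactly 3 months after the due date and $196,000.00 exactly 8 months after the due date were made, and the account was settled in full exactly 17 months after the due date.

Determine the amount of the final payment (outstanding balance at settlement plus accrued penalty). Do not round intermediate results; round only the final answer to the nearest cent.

Monthly rate = 15% ÷ 12 = 1.25%
Balance at month 3: $700,000.0000 × (1 + 0.0125)^3 = $726,579.4922…
After $231,000.00 payment: $726,579.4922… − $231,000.00 = $495,579.4922…
Balance at month 8: $495,579.4922… × (1 + 0.0125)^5 = $527,337.2933…
After $196,000.00 payment: $527,337.2933… − $196,000.00 = $331,337.2933…
Balance at month 17: $331,337.2933… × (1 + 0.0125)^9 = $370,531.9032…
Penalty: 17 × 1.25% × $700,000.00 = $148,750.00
Final settlement = outstanding balance + penalty = $370,531.9032… + $148,750.00 = $519,281.90

$519,281.90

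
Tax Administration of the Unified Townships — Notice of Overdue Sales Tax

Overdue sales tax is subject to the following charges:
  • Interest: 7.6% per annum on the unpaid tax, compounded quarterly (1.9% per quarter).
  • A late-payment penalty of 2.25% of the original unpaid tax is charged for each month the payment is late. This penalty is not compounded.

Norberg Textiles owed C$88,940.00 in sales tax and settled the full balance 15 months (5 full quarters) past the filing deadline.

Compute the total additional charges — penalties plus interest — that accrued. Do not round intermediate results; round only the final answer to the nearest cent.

Late-payment penalty = 2.25% × C$88,940.00 × 15 mo = C$30,017.25
Interest: C$88,940.00 × ((1 + 0.019)^5 − 1) = C$88,940.00 × 0.0986792… = C$8,776.5320…
Penalties + interest = C$30,017.2500 + C$8,776.5320… = C$38,793.78

C$38,793.78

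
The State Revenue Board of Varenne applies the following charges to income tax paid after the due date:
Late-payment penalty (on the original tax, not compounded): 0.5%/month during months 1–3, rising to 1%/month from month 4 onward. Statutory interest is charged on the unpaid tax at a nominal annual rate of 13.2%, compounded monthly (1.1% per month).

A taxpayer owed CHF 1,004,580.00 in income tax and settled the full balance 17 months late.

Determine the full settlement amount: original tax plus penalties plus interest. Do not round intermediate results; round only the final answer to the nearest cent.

Penalty, months 1–3: 3 × 0.5% × CHF 1,004,580.00 = CHF 15,068.70
Penalty, months 4–17: 14 × 1% × CHF 1,004,580.00 = CHF 140,641.20
Interest: CHF 1,004,580.00 × ((1 + 0.011)^17 − 1) = CHF 1,004,580.00 × 0.2043969… = CHF 205,333.0825…
Total = CHF 1,004,580.00 + CHF 155,709.9000 + CHF 205,333.0825… = CHF 1,365,622.98

CHF 1,365,622.98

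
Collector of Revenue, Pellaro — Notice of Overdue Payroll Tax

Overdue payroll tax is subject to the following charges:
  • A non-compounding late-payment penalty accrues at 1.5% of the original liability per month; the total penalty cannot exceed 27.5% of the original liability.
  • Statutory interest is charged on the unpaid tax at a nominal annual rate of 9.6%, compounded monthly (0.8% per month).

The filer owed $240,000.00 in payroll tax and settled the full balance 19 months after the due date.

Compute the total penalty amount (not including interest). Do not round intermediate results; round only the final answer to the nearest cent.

Penalty (uncapped): 19 × 1.5% × $240,000.00 = $68,400.00; cap = 27.5% × $240,000.00 = $66,000.00 → penalty = $66,000.00

$66,000.00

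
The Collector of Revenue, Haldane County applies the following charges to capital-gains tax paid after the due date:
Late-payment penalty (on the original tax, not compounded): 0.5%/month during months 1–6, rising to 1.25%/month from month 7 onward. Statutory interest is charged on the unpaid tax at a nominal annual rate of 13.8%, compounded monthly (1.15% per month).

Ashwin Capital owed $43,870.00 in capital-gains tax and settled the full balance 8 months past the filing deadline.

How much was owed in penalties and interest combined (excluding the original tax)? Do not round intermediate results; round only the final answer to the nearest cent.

Penalty, months 1–6: 6 × 0.5% × $43,870.00 = $1,316.10
Penalty, months 7–8: 2 × 1.25% × $43,870.00 = $1,096.75
Interest: $43,870.00 × ((1 + 0.0115)^8 − 1) = $43,870.00 × 0.0957894… = $4,202.2812…
Penalties + interest = $2,412.8500 + $4,202.2812… = $6,615.13

$6,615.13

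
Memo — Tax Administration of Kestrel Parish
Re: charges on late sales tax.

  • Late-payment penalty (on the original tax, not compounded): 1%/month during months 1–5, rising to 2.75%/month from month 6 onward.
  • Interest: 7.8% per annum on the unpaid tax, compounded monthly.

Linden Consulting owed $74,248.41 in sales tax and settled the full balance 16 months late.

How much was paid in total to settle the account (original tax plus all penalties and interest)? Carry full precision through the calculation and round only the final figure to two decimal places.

$108,530.91

Penalty, months 1–5: 5 × 1% × $74,248.41 = $3,712.42…
Penalty, months 6–16: 11 × 2.75% × $74,248.41 = $22,460.14…
Interest (7.8%/yr ÷ 12 = 0.65%/month): $74,248.41 × ((1 + 0.0065)^16 − 1) = $8,109.9378…
Total = $74,248.41 + $26,172.5645… + $8,109.9378… = $108,530.91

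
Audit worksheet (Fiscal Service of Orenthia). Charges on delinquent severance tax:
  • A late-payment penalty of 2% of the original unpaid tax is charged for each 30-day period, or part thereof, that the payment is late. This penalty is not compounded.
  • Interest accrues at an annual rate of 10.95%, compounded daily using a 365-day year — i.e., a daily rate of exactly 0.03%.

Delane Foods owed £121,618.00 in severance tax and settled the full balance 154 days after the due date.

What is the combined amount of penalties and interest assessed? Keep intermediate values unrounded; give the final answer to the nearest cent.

Penalty periods: ⌈154/30⌉ = 6; penalty = 6 × 2% × £121,618.00 = £14,594.16
Interest: £121,618.00 × ((1 + 0.0003)^154 − 1) = £121,618.00 × 0.04727659… = £5,749.6844…
Penalties + interest = £14,594.1600 + £5,749.6844… = £20,343.84

£20,343.84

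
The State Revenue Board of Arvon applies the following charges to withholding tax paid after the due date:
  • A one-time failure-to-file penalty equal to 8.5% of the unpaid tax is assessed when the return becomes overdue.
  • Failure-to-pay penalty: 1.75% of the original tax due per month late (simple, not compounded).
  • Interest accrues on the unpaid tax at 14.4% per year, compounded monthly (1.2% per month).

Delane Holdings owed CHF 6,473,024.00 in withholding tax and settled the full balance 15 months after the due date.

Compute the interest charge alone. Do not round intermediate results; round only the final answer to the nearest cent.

Interest: CHF 6,473,024.00 × ((1 + 0.012)^15 − 1) = CHF 6,473,024.00 × 0.1959353… = CHF 1,268,293.9451…

CHF 1,268,293.95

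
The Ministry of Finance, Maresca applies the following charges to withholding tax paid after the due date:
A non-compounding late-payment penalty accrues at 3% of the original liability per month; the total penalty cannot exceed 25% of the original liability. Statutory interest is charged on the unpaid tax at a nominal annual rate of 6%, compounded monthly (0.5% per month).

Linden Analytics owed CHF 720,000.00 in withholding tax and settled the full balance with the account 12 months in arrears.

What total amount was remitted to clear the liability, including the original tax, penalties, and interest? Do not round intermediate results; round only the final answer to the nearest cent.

Penalty (uncapped): 12 × 3% × CHF 720,000.00 = CHF 259,200.00; cap = 25% × CHF 720,000.00 = CHF 180,000.00 → penalty = CHF 180,000.00
Interest: CHF 720,000.00 × ((1 + 0.005)^12 − 1) = CHF 720,000.00 × 0.0616778… = CHF 44,408.0245…
Total = CHF 720,000.00 + CHF 180,000.0000 + CHF 44,408.0245… = CHF 944,408.02

CHF 944,408.02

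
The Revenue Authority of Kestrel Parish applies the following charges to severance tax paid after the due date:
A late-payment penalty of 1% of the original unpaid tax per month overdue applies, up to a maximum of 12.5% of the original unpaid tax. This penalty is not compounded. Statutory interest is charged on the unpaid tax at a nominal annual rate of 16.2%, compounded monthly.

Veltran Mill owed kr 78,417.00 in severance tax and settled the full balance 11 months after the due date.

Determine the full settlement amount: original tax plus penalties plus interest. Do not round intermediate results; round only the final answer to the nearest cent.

Penalty: 11 × 1% × kr 78,417.00 = kr 8,625.87 (below the 12.5% cap of kr 9,802.13…)
Interest (16.2%/yr ÷ 12 = 1.35%/month): kr 78,417.00 × ((1 + 0.0135)^11 − 1) = kr 12,463.6672…
Total = kr 78,417.00 + kr 8,625.8700 + kr 12,463.6672… = kr 99,506.54

kr 99,506.54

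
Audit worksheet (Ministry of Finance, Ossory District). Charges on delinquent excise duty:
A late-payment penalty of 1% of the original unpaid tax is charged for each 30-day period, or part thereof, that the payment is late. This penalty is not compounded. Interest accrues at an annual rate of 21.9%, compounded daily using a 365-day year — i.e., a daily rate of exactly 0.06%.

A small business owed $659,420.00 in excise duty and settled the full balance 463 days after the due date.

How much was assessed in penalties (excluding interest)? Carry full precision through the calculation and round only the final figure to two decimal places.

Penalty periods: ⌈463/30⌉ = 16; penalty = 16 × 1% × $659,420.00 = $105,507.20

$105,507.20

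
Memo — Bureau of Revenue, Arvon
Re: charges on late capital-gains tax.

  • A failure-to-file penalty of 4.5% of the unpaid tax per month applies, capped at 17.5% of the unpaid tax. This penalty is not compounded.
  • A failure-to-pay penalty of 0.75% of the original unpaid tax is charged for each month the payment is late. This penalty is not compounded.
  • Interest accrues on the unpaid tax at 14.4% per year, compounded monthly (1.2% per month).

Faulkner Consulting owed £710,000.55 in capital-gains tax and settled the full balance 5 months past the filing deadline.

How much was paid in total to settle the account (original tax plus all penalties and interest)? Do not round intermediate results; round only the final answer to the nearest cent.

Failure-to-file: 5 × 4.5% × £710,000.55 = £159,750.12…, capped at 17.5% × £710,000.55 = £124,250.10…
Failure-to-pay penalty = 0.75% × £710,000.55 × 5 mo = £26,625.02…
Interest: £710,000.55 × ((1 + 0.012)^5 − 1) = £710,000.55 × 0.0614574… = £43,634.7764…
Total = £710,000.55 + £150,875.1169… + £43,634.7764… = £904,510.44

£904,510.44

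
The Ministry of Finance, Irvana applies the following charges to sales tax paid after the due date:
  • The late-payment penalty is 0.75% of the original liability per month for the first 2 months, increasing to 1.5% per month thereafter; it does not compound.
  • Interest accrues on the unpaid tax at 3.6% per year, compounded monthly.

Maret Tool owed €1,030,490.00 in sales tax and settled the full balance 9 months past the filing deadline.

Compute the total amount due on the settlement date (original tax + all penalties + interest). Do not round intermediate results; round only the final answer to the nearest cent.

€1,182,308.26

Penalty, months 1–2: 2 × 0.75% × €1,030,490.00 = €15,457.35
Penalty, months 3–9: 7 × 1.5% × €1,030,490.00 = €108,201.45
Interest (3.6%/yr ÷ 12 = 0.3%/month): €1,030,490.00 × ((1 + 0.003)^9 − 1) = €28,159.4565…
Total = €1,030,490.00 + €123,658.8000 + €28,159.4565… = €1,182,308.26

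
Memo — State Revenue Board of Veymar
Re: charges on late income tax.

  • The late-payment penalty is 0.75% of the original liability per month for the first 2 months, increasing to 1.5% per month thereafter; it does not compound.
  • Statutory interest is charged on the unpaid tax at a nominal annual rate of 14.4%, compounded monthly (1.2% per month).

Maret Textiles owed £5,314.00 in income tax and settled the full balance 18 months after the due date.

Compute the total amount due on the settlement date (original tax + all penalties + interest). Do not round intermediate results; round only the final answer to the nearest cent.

Penalty, months 1–2: 2 × 0.75% × £5,314.00 = £79.71
Penalty, months 3–18: 16 × 1.5% × £5,314.00 = £1,275.36
Interest: £5,314.00 × ((1 + 0.012)^18 − 1) = £5,314.00 × 0.2395077… = £1,272.7439…
Total = £5,314.00 + £1,355.0700 + £1,272.7439… = £7,941.81

£7,941.81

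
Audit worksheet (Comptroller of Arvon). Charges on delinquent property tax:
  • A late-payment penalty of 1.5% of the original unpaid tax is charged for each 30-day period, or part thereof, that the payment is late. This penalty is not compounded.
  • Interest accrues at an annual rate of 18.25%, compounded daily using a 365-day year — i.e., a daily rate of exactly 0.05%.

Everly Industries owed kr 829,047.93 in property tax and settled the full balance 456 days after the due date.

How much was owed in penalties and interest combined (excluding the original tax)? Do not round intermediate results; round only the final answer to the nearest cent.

kr 411,219.18

Penalty periods: ⌈456/30⌉ = 16; penalty = 16 × 1.5% × kr 829,047.93 = kr 198,971.50…
Interest: kr 829,047.93 × ((1 + 0.0005)^456 − 1) = kr 829,047.93 × 0.25601375… = kr 212,247.6732…
Penalties + interest = kr 198,971.5032 + kr 212,247.6732… = kr 411,219.18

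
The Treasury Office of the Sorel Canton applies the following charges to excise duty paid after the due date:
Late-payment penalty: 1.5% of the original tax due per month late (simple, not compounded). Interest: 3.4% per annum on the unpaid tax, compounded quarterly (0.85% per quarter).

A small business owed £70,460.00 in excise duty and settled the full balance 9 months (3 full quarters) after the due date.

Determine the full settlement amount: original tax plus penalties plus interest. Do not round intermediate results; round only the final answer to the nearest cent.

Late-payment penalty = 1.5% × £70,460.00 × 9 mo = £9,512.10
Interest: £70,460.00 × ((1 + 0.0085)^3 − 1) = £70,460.00 × 0.0257174… = £1,812.0455…
Total = £70,460.00 + £9,512.1000 + £1,812.0455… = £81,784.15

£81,784.15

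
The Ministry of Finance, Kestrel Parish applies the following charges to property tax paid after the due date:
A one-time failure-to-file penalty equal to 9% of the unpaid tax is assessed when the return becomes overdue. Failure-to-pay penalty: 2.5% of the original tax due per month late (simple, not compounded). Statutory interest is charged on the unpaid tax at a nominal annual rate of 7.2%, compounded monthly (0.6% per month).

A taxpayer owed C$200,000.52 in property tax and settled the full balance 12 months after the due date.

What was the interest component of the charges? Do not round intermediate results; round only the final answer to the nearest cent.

C$14,884.87

Interest: C$200,000.52 × ((1 + 0.006)^12 − 1) = C$200,000.52 × 0.0744242… = C$14,884.8722…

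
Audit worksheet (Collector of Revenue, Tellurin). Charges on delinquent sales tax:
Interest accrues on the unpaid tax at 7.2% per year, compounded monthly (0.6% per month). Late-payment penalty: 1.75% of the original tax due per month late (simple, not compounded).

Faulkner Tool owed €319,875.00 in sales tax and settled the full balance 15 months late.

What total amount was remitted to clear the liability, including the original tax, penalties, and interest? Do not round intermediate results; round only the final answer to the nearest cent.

Late-payment penalty: 15 × 1.75% × €319,875.00 = €83,967.19…
Interest: €319,875.00 × ((1 + 0.006)^15 − 1) = €319,875.00 × 0.0938801… = €30,029.8882…
Total = €319,875.00 + €83,967.1875 + €30,029.8882… = €433,872.08

€433,872.08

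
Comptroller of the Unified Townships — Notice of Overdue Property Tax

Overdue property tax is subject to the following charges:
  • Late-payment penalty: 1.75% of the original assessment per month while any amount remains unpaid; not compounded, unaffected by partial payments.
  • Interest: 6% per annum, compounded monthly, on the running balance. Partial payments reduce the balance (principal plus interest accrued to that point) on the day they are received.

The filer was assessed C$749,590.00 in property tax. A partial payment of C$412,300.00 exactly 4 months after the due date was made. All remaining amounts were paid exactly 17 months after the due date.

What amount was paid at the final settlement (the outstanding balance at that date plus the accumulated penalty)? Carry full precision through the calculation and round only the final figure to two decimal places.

C$599,003.22

Monthly rate = 6% ÷ 12 = 0.5%
Balance at month 4: C$749,590.0000 × (1 + 0.005)^4 = C$764,694.6138…
After C$412,300.00 payment: C$764,694.6138… − C$412,300.00 = C$352,394.6138…
Balance at month 17: C$352,394.6138… × (1 + 0.005)^13 = C$376,000.1902…
Penalty: 17 × 1.75% × C$749,590.00 = C$223,003.03…
Final settlement = outstanding balance + penalty = C$376,000.1902… + C$223,003.03… = C$599,003.22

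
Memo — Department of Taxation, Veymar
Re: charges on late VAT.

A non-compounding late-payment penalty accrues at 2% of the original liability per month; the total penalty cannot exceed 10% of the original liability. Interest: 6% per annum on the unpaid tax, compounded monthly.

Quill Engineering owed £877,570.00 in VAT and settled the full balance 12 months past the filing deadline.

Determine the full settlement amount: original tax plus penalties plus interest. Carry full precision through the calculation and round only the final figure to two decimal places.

£1,019,453.60

Penalty (uncapped): 12 × 2% × £877,570.00 = £210,616.80; cap = 10% × £877,570.00 = £87,757.00 → penalty = £87,757.00
Interest (6%/yr ÷ 12 = 0.5%/month): £877,570.00 × ((1 + 0.005)^12 − 1) = £54,126.5974…
Total = £877,570.00 + £87,757.0000 + £54,126.5974… = £1,019,453.60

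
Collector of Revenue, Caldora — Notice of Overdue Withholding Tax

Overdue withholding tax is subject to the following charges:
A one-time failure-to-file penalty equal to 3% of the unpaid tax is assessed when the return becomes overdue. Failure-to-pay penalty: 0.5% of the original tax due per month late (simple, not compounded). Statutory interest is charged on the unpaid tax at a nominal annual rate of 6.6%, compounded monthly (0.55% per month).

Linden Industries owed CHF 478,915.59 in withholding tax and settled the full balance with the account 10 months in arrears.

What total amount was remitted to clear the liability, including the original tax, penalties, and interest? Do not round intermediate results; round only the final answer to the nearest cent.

CHF 544,230.77

Failure-to-file penalty: 3% × CHF 478,915.59 = CHF 14,367.47…
Failure-to-pay penalty: 10 × 0.5% × CHF 478,915.59 = CHF 23,945.78…
Interest: CHF 478,915.59 × ((1 + 0.0055)^10 − 1) = CHF 478,915.59 × 0.0563814… = CHF 27,001.9355…
Total = CHF 478,915.59 + CHF 38,313.2472 + CHF 27,001.9355… = CHF 544,230.77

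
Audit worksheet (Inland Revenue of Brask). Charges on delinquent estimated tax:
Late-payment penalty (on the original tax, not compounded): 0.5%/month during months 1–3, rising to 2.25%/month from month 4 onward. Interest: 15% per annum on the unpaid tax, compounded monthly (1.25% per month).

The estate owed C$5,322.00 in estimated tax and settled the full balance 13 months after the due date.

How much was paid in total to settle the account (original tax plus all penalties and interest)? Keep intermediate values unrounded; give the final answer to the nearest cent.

Penalty, months 1–3: 3 × 0.5% × C$5,322.00 = C$79.83
Penalty, months 4–13: 10 × 2.25% × C$5,322.00 = C$1,197.45
Interest: C$5,322.00 × ((1 + 0.0125)^13 − 1) = C$5,322.00 × 0.1752639… = C$932.7547…
Total = C$5,322.00 + C$1,277.2800 + C$932.7547… = C$7,532.03

C$7,532.03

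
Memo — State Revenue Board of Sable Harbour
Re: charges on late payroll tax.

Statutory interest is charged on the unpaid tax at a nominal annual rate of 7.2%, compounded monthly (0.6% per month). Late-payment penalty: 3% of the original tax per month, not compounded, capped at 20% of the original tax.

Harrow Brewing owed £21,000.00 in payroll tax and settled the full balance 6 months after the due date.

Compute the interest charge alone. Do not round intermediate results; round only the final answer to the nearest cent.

£767.43

Interest: £21,000.00 × ((1 + 0.006)^6 − 1) = £21,000.00 × 0.0365443… = £767.4311…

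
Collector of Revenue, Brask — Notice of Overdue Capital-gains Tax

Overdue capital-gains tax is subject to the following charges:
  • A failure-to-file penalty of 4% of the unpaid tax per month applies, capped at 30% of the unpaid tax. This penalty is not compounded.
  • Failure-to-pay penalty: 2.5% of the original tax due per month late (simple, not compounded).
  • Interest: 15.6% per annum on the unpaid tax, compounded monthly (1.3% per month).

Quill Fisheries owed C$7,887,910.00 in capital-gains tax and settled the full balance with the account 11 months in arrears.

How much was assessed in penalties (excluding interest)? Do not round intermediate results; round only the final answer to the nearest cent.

Failure-to-file: 11 × 4% × C$7,887,910.00 = C$3,470,680.40, capped at 30% × C$7,887,910.00 = C$2,366,373.00
Failure-to-pay penalty = 2.5% × C$7,887,910.00 × 11 mo = C$2,169,175.25
Total penalty = C$2,366,373.00 + C$2,169,175.25 = C$4,535,548.25

C$4,535,548.25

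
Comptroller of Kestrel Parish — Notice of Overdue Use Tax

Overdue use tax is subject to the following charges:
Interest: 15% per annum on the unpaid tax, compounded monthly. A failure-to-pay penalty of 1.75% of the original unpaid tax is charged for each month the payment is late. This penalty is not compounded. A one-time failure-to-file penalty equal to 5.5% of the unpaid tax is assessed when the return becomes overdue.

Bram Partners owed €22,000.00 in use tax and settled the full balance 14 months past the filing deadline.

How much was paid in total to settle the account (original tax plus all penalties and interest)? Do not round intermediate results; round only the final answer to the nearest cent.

Failure-to-file penalty: 5.5% × €22,000.00 = €1,210.00
Failure-to-pay penalty: 14 × 1.75% × €22,000.00 = €5,390.00
Interest (15%/yr ÷ 12 = 1.25%/month): €22,000.00 × ((1 + 0.0125)^14 − 1) = €4,179.0045…
Total = €22,000.00 + €6,600.0000 + €4,179.0045… = €32,779.00

€32,779.00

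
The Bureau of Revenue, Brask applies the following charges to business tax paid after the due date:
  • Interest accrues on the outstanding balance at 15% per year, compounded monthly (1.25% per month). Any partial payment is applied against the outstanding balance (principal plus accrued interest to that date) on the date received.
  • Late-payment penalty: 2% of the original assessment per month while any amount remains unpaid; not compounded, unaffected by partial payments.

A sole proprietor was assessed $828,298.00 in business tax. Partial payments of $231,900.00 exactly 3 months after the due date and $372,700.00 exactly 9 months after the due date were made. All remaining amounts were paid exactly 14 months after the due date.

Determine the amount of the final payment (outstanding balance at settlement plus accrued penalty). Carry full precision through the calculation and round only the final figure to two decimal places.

Balance at month 3: $828,298.0000 × (1 + 0.0125)^3 = $859,749.0575…
After $231,900.00 payment: $859,749.0575… − $231,900.00 = $627,849.0575…
Balance at month 9: $627,849.0575… × (1 + 0.0125)^6 = $676,434.0144…
After $372,700.00 payment: $676,434.0144… − $372,700.00 = $303,734.0144…
Balance at month 14: $303,734.0144… × (1 + 0.0125)^5 = $323,197.9442…
Penalty: 14 × 2% × $828,298.00 = $231,923.44
Final settlement = outstanding balance + penalty = $323,197.9442… + $231,923.44 = $555,121.38

$555,121.38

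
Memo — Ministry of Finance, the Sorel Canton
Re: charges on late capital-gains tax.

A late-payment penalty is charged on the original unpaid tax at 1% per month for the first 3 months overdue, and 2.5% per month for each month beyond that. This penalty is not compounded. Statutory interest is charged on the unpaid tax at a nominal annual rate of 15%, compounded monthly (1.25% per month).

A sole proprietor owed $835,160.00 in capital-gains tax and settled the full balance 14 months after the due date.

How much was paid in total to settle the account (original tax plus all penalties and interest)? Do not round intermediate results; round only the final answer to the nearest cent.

$1,248,526.41

Penalty, months 1–3: 3 × 1% × $835,160.00 = $25,054.80
Penalty, months 4–14: 11 × 2.5% × $835,160.00 = $229,669.00
Interest: $835,160.00 × ((1 + 0.0125)^14 − 1) = $835,160.00 × 0.1899547… = $158,642.6078…
Total = $835,160.00 + $254,723.8000 + $158,642.6078… = $1,248,526.41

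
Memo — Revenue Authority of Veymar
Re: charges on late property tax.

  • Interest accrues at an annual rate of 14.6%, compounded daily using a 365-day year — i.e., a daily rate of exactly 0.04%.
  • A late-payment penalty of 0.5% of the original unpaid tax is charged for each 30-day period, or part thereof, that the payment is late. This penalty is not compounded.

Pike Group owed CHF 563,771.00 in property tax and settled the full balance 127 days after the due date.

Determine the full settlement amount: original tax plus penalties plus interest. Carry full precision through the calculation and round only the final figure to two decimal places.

CHF 607,238.74

Penalty periods: ⌈127/30⌉ = 5; penalty = 5 × 0.5% × CHF 563,771.00 = CHF 14,094.28…
Interest: CHF 563,771.00 × ((1 + 0.0004)^127 − 1) = CHF 563,771.00 × 0.05210176… = CHF 29,373.4631…
Total = CHF 563,771.00 + CHF 14,094.2750 + CHF 29,373.4631… = CHF 607,238.74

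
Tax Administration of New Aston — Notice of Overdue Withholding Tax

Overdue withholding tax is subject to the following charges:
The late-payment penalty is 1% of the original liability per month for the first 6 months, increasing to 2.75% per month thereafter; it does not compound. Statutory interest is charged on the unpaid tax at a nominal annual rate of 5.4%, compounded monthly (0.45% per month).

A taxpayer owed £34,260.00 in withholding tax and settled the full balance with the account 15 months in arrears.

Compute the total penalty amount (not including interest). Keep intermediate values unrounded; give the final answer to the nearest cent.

Penalty, months 1–6: 6 × 1% × £34,260.00 = £2,055.60
Penalty, months 7–15: 9 × 2.75% × £34,260.00 = £8,479.35
Total penalty = £2,055.60 + £8,479.35 = £10,534.95

£10,534.95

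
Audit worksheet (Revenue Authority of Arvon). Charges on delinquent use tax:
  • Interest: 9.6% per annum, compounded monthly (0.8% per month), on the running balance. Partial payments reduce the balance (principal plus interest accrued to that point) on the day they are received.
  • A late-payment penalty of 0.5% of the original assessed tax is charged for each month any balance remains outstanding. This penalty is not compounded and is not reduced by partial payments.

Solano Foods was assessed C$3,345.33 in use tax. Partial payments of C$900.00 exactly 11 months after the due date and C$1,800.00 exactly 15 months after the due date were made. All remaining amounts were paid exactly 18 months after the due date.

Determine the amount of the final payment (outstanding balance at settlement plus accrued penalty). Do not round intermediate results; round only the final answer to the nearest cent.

C$1,367.16

Balance at month 11: C$3,345.3300 × (1 + 0.008)^11 = C$3,651.7818…
After C$900.00 payment: C$3,651.7818… − C$900.00 = C$2,751.7818…
Balance at month 15: C$2,751.7818… × (1 + 0.008)^4 = C$2,840.9011…
After C$1,800.00 payment: C$2,840.9011… − C$1,800.00 = C$1,040.9011…
Balance at month 18: C$1,040.9011… × (1 + 0.008)^3 = C$1,066.0831…
Penalty: 18 × 0.5% × C$3,345.33 = C$301.08…
Final settlement = outstanding balance + penalty = C$1,066.0831… + C$301.08… = C$1,367.16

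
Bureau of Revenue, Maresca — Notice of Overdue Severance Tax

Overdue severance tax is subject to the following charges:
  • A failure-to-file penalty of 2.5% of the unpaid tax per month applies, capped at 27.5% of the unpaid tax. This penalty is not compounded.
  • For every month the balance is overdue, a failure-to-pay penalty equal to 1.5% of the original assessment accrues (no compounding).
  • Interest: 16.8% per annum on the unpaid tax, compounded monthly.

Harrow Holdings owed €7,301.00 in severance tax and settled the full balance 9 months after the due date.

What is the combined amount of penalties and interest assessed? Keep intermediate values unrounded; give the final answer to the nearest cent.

Failure-to-file: 9 × 2.5% × €7,301.00 = €1,642.73… (under the 27.5% cap)
Failure-to-pay penalty = 1.5% × €7,301.00 × 9 mo = €985.64…
Interest (16.8%/yr ÷ 12 = 1.4%/month): €7,301.00 × ((1 + 0.014)^9 − 1) = €973.1605…
Penalties + interest = €2,628.3600 + €973.1605… = €3,601.52

€3,601.52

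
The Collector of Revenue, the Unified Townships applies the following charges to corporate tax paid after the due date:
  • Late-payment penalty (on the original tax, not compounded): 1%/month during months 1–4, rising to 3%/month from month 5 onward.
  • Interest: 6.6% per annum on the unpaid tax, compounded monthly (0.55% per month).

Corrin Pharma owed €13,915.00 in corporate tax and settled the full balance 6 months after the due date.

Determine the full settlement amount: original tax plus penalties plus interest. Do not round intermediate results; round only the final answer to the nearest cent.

Penalty, months 1–4: 4 × 1% × €13,915.00 = €556.60
Penalty, months 5–6: 2 × 3% × €13,915.00 = €834.90
Interest: €13,915.00 × ((1 + 0.0055)^6 − 1) = €13,915.00 × 0.0334571… = €465.5554…
Total = €13,915.00 + €1,391.5000 + €465.5554… = €15,772.06

€15,772.06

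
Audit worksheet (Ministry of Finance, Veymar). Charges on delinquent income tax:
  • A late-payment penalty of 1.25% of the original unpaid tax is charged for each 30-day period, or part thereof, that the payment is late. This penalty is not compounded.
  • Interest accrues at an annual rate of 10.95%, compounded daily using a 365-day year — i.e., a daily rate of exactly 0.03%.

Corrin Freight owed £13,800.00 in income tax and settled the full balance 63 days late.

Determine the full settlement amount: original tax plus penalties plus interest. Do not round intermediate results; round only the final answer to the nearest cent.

£14,580.76

Penalty periods: ⌈63/30⌉ = 3; penalty = 3 × 1.25% × £13,800.00 = £517.50
Interest: £13,800.00 × ((1 + 0.0003)^63 − 1) = £13,800.00 × 0.01907685… = £263.2605…
Total = £13,800.00 + £517.5000 + £263.2605… = £14,580.76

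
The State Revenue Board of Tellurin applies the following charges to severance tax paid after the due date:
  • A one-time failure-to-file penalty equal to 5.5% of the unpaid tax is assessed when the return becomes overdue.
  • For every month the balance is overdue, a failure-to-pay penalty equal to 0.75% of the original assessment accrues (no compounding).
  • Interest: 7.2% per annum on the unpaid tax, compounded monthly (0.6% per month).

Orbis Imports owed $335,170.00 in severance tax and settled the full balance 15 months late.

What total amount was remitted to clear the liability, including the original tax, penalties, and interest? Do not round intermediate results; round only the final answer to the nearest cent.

$422,776.76

Failure-to-file penalty: 5.5% × $335,170.00 = $18,434.35
Failure-to-pay penalty = 0.75% × $335,170.00 × 15 mo = $37,706.63…
Interest: $335,170.00 × ((1 + 0.006)^15 − 1) = $335,170.00 × 0.0938801… = $31,465.7839…
Total = $335,170.00 + $56,140.9750 + $31,465.7839… = $422,776.76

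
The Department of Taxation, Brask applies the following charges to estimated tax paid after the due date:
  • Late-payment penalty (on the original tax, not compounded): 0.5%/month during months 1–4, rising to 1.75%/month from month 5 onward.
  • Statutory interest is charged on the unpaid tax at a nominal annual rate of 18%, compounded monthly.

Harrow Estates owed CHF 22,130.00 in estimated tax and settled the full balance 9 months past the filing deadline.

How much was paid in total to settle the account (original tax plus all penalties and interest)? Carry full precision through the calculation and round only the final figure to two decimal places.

CHF 27,682.20

Penalty, months 1–4: 4 × 0.5% × CHF 22,130.00 = CHF 442.60
Penalty, months 5–9: 5 × 1.75% × CHF 22,130.00 = CHF 1,936.38…
Interest (18%/yr ÷ 12 = 1.5%/month): CHF 22,130.00 × ((1 + 0.015)^9 − 1) = CHF 3,173.2202…
Total = CHF 22,130.00 + CHF 2,378.9750 + CHF 3,173.2202… = CHF 27,682.20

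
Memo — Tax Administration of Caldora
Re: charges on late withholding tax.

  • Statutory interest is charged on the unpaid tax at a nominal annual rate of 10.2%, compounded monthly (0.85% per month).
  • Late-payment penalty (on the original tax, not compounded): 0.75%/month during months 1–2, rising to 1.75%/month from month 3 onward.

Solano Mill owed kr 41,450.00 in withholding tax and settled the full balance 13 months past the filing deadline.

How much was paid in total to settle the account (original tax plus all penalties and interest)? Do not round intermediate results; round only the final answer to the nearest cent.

Penalty, months 1–2: 2 × 0.75% × kr 41,450.00 = kr 621.75
Penalty, months 3–13: 11 × 1.75% × kr 41,450.00 = kr 7,979.13…
Interest: kr 41,450.00 × ((1 + 0.0085)^13 − 1) = kr 41,450.00 × 0.1163149… = kr 4,821.2538…
Total = kr 41,450.00 + kr 8,600.8750 + kr 4,821.2538… = kr 54,872.13

kr 54,872.13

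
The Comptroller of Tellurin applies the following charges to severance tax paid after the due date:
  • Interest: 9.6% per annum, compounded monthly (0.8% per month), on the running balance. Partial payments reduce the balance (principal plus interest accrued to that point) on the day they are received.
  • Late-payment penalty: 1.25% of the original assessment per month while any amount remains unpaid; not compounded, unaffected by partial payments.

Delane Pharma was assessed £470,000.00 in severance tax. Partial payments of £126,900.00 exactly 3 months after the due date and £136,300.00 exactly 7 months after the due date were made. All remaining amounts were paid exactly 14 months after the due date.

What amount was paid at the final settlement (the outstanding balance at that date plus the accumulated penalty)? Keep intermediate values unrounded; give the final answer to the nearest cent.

Balance at month 3: £470,000.0000 × (1 + 0.008)^3 = £481,370.4806…
After £126,900.00 payment: £481,370.4806… − £126,900.00 = £354,470.4806…
Balance at month 7: £354,470.4806… × (1 + 0.008)^4 = £365,950.3801…
After £136,300.00 payment: £365,950.3801… − £136,300.00 = £229,650.3801…
Balance at month 14: £229,650.3801… × (1 + 0.008)^7 = £242,823.5999…
Penalty: 14 × 1.25% × £470,000.00 = £82,250.00
Final settlement = outstanding balance + penalty = £242,823.5999… + £82,250.00 = £325,073.60

£325,073.60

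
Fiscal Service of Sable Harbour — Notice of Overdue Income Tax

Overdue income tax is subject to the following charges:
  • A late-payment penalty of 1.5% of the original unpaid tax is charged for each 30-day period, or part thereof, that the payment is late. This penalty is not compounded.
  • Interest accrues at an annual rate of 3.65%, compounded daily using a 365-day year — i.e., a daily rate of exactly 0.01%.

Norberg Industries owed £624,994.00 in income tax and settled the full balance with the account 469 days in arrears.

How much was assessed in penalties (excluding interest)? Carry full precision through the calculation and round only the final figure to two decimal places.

Penalty periods: ⌈469/30⌉ = 16; penalty = 16 × 1.5% × £624,994.00 = £149,998.56

£149,998.56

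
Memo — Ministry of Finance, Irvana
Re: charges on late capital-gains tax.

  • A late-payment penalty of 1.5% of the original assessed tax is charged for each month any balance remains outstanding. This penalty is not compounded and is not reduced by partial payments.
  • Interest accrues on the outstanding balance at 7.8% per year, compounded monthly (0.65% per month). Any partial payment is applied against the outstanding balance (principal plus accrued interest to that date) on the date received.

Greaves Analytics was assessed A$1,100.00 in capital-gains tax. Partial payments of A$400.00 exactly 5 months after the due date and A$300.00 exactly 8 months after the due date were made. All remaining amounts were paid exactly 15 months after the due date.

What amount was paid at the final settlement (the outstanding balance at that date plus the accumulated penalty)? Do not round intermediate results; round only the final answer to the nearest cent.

A$719.08

Balance at month 5: A$1,100.0000 × (1 + 0.0065)^5 = A$1,136.2178…
After A$400.00 payment: A$1,136.2178… − A$400.00 = A$736.2178…
Balance at month 8: A$736.2178… × (1 + 0.0065)^3 = A$750.6675…
After A$300.00 payment: A$750.6675… − A$300.00 = A$450.6675…
Balance at month 15: A$450.6675… × (1 + 0.0065)^7 = A$471.5771…
Penalty: 15 × 1.5% × A$1,100.00 = A$247.50
Final settlement = outstanding balance + penalty = A$471.5771… + A$247.50 = A$719.08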